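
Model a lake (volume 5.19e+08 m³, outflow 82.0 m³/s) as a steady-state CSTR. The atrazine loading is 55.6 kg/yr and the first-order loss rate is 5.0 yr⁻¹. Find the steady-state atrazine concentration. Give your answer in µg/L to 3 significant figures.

Outflow Q = 82.0 m³/s × 3.156e+07 s/yr = 2.588e+09 m³/yr.
Steady-state CSTR mass balance: W = Q·C + k·V·C, so C = W/(Q + kV).
Q + kV = 2.588e+09 + 5.0·5.19e+08 = 5.183e+09 m³/yr.
C = 55.6/5.183e+09 = 1.073e-08 kg/m³ = 1.073e-05 mg/L = 0.01073 µg/L.

0.0107 µg/L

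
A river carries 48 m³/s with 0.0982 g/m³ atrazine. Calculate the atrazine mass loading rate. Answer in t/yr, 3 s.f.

149 t/yr

Mass flux = Q·C = 48 m³/s × 0.0982 g/m³ = 4.714 g/s.
= 4.714 g/s × 31.56 = 148.7 t/yr.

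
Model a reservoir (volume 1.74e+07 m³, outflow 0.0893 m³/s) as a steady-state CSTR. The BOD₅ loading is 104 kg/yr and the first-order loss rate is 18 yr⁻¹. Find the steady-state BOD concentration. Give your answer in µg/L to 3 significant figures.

0.329 µg/L

Outflow Q = 0.0893 m³/s × 3.156e+07 s/yr = 2.818e+06 m³/yr.
Steady-state CSTR mass balance: W = Q·C + k·V·C, so C = W/(Q + kV).
Q + kV = 2.818e+06 + 18·1.74e+07 = 3.16e+08 m³/yr.
C = 104/3.16e+08 = 3.291e-07 kg/m³ = 0.0003291 mg/L = 0.3291 µg/L.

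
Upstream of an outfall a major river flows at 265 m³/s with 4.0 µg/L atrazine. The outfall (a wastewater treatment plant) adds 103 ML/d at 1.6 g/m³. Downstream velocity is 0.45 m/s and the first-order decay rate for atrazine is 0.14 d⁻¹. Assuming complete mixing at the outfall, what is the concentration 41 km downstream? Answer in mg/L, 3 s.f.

103 ML/d = 1.192 m³/s.
4.0 µg/L = 0.004 mg/L.
After complete mixing, C₀ = (1.192·1.6 + 265·0.004) / 266.2 = 0.01115 mg/L.
Travel time t = 4.1e+04 m / 0.45 m/s = 9.111e+04 s = 1.055 d.
C = 0.01115·exp(−0.14·1.055) = 0.01115·0.8627 = 0.009618 mg/L.

0.00962 mg/L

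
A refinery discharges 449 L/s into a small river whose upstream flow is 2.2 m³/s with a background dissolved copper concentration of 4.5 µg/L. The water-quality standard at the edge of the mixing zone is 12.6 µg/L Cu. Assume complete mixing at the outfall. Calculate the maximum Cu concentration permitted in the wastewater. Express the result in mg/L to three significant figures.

0.0523 mg/L

449 L/s = 0.449 m³/s.
4.5 µg/L = 0.0045 mg/L.
12.6 µg/L = 0.0126 mg/L.
Mass balance: 0.0126·2.649 = 0.449·Cₑ + 2.2·0.0045.
Cₑ = (0.03338 − 0.0099) / 0.449 = 0.05229 mg/L.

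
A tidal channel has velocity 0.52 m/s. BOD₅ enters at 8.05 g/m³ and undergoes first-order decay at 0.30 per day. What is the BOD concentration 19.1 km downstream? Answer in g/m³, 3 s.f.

Travel time t = 19.1 km / 0.52 m/s = 1.91e+04/0.52 = 3.673e+04 s = 0.4251 d.
First-order decay: C = 8.05·exp(−0.30·0.4251) = 8.05·0.8803 = 7.086 g/m³.

7.09 g/m³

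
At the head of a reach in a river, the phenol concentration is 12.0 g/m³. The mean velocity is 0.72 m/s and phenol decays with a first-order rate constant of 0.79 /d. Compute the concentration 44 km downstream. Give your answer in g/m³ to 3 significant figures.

Travel time t = 44 km / 0.72 m/s = 4.4e+04/0.72 = 6.111e+04 s = 0.7073 d.
First-order decay: C = 12.0·exp(−0.79·0.7073) = 12.0·0.5719 = 6.863 g/m³.

6.86 g/m³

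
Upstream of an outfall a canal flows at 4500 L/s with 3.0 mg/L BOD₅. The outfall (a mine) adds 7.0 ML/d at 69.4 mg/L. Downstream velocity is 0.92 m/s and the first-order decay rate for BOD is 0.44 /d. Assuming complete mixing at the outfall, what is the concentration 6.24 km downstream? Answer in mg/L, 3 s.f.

7.0 ML/d = 0.08102 m³/s.
4500 L/s = 4.5 m³/s.
After complete mixing, C₀ = (0.08102·69.4 + 4.5·3) / 4.581 = 4.174 mg/L.
Travel time t = 6240 m / 0.92 m/s = 6783 s = 0.0785 d.
C = 4.174·exp(−0.44·0.0785) = 4.174·0.966 = 4.033 mg/L.

4.03 mg/L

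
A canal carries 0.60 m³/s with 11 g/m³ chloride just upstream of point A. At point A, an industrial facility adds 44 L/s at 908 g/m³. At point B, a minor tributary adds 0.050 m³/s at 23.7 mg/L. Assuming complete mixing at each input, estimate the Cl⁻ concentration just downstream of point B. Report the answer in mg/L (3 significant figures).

44 L/s = 0.044 m³/s.
After input A: C = (0.6·11 + 0.044·908) / 0.644 = 72.29 mg/L.
After input B: C = (0.644·72.29 + 0.05·23.7) / 0.694 = 68.79 mg/L.

68.8 mg/L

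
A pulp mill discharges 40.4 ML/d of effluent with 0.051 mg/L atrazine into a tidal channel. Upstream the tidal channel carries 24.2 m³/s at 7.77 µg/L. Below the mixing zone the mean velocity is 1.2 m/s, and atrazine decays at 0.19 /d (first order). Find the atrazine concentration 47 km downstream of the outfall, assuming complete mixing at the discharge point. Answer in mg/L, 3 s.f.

0.00788 mg/L

40.4 ML/d = 0.4676 m³/s.
7.77 µg/L = 0.00777 mg/L.
After complete mixing, C₀ = (0.4676·0.051 + 24.2·0.00777) / 24.67 = 0.008589 mg/L.
Travel time t = 4.7e+04 m / 1.2 m/s = 3.917e+04 s = 0.4533 d.
C = 0.008589·exp(−0.19·0.4533) = 0.008589·0.9175 = 0.007881 mg/L.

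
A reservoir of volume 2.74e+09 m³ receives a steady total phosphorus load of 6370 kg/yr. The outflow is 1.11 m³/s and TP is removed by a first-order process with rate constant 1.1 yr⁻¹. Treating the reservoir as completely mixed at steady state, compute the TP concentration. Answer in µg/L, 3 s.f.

Outflow Q = 1.11 m³/s × 3.156e+07 s/yr = 3.503e+07 m³/yr.
Steady-state CSTR mass balance: W = Q·C + k·V·C, so C = W/(Q + kV).
Q + kV = 3.503e+07 + 1.1·2.74e+09 = 3.049e+09 m³/yr.
C = 6370/3.049e+09 = 2.089e-06 kg/m³ = 0.002089 mg/L = 2.089 µg/L.

2.09 µg/L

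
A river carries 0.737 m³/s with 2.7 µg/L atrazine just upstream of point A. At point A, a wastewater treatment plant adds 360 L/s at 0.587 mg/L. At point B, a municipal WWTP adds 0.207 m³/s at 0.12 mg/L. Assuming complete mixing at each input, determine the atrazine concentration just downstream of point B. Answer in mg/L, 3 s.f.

2.7 µg/L = 0.0027 mg/L.
360 L/s = 0.36 m³/s.
After input A: C = (0.737·0.0027 + 0.36·0.587) / 1.097 = 0.1944 mg/L.
After input B: C = (1.097·0.1944 + 0.207·0.12) / 1.304 = 0.1826 mg/L.

0.183 mg/L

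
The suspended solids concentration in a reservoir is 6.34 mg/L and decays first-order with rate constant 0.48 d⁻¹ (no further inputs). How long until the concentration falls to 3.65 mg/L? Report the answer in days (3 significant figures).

1.15 d

t = ln(C₀/C)/k = ln(6.34/3.65)/0.48 = 0.5522/0.48 = 1.15 d.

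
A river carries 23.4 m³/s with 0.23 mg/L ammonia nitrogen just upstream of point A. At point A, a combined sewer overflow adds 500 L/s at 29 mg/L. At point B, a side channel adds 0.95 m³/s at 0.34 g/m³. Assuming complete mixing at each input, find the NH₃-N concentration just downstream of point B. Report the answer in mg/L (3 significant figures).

500 L/s = 0.5 m³/s.
After input A: C = (23.4·0.23 + 0.5·29) / 23.9 = 0.8319 mg/L.
After input B: C = (23.9·0.8319 + 0.95·0.34) / 24.85 = 0.8131 mg/L.

0.813 mg/L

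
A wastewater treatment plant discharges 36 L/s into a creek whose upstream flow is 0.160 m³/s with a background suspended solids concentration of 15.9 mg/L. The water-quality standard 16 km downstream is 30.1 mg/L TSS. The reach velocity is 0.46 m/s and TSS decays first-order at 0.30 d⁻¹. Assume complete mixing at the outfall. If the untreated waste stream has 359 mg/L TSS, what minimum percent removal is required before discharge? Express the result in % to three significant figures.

68.2 %

36 L/s = 0.036 m³/s.
Travel time to the compliance point: t = 1.6e+04/0.46 = 3.478e+04 s = 0.4026 d; decay factor exp(−0.30·0.4026) = 0.8862.
So the concentration just after mixing may be at most 30.1/0.8862 = 33.96 mg/L.
Mass balance: 33.96·0.196 = 0.036·Cₑ + 0.16·15.9.
Cₑ = (6.657 − 2.544) / 0.036 = 114.2 mg/L.
Required removal = 1 − 114.2/359 = 68.18 %.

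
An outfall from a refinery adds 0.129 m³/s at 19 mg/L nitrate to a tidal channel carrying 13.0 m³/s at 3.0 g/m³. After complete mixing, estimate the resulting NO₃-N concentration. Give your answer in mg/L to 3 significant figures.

Flow-weighted mixing gives C = (0.129·19 + 13·3) / (0.129 + 13) = 41.45/13.13 = 3.157 mg/L.

3.16 mg/L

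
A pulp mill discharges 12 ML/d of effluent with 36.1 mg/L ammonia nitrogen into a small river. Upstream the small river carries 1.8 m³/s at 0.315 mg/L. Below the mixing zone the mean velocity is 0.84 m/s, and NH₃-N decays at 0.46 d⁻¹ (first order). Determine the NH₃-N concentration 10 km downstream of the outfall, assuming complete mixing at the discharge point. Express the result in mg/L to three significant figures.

2.70 mg/L

12 ML/d = 0.1389 m³/s.
After complete mixing, C₀ = (0.1389·36.1 + 1.8·0.315) / 1.939 = 2.878 mg/L.
Travel time t = 1e+04 m / 0.84 m/s = 1.19e+04 s = 0.1378 d.
C = 2.878·exp(−0.46·0.1378) = 2.878·0.9386 = 2.702 mg/L.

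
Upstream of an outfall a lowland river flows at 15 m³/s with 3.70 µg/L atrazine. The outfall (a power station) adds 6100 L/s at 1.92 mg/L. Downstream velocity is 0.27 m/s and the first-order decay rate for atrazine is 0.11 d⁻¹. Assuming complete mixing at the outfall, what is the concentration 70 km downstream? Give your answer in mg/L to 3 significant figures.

6100 L/s = 6.1 m³/s.
3.70 µg/L = 0.0037 mg/L.
After complete mixing, C₀ = (6.1·1.92 + 15·0.0037) / 21.1 = 0.5577 mg/L.
Travel time t = 7e+04 m / 0.27 m/s = 2.593e+05 s = 3.001 d.
C = 0.5577·exp(−0.11·3.001) = 0.5577·0.7189 = 0.4009 mg/L.

0.401 mg/L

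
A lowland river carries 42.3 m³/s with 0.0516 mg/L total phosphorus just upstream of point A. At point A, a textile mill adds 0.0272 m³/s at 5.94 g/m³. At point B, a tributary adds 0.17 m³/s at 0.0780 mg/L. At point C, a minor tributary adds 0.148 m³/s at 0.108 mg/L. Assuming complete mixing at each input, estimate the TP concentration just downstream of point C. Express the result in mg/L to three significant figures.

After input A: C = (42.3·0.0516 + 0.0272·5.94) / 42.33 = 0.05538 mg/L.
After input B: C = (42.33·0.05538 + 0.17·0.078) / 42.5 = 0.05547 mg/L.
After input C: C = (42.5·0.05547 + 0.148·0.108) / 42.65 = 0.05566 mg/L.

0.0557 mg/L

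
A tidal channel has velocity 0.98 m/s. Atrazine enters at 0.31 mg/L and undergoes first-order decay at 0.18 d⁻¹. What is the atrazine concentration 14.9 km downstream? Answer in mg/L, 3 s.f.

0.300 mg/L

Travel time t = 14.9 km / 0.98 m/s = 1.49e+04/0.98 = 1.52e+04 s = 0.176 d.
First-order decay: C = 0.31·exp(−0.18·0.176) = 0.31·0.9688 = 0.3003 mg/L.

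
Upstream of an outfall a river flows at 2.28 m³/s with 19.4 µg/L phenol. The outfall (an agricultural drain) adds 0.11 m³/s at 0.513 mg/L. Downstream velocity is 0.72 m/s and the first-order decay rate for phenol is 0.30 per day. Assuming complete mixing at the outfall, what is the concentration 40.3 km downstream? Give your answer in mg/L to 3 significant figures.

0.0347 mg/L

19.4 µg/L = 0.0194 mg/L.
After complete mixing, C₀ = (0.11·0.513 + 2.28·0.0194) / 2.39 = 0.04212 mg/L.
Travel time t = 4.03e+04 m / 0.72 m/s = 5.597e+04 s = 0.6478 d.
C = 0.04212·exp(−0.30·0.6478) = 0.04212·0.8234 = 0.03468 mg/L.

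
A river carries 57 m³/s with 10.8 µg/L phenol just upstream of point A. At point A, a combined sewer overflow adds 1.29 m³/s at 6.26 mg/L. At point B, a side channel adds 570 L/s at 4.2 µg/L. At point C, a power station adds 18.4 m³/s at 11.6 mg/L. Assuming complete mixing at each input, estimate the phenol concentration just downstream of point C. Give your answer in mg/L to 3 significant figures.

2.88 mg/L

10.8 µg/L = 0.0108 mg/L.
After input A: C = (57·0.0108 + 1.29·6.26) / 58.29 = 0.1491 mg/L.
570 L/s = 0.57 m³/s.
4.2 µg/L = 0.0042 mg/L.
After input B: C = (58.29·0.1491 + 0.57·0.0042) / 58.86 = 0.1477 mg/L.
After input C: C = (58.86·0.1477 + 18.4·11.6) / 77.26 = 2.875 mg/L.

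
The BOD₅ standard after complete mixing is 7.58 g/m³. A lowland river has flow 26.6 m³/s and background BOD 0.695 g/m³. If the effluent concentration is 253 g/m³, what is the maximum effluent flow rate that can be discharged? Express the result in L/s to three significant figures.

Mass balance at complete mixing: C_std·(Q_w + Q_r) = Q_w·C_e + Q_r·C_b.
Rearranging, Q_w = Q_r·(C_std − C_b)/(C_e − C_std) = 26.6·(7.58 − 0.695) / (253 − 7.58) = 0.7462 m³/s.
= 746.2 L/s.

746 L/s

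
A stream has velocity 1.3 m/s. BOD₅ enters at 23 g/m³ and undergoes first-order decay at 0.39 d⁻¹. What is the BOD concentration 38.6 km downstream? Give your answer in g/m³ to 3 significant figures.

Travel time t = 38.6 km / 1.3 m/s = 3.86e+04/1.3 = 2.969e+04 s = 0.3437 d.
First-order decay: C = 23·exp(−0.39·0.3437) = 23·0.8746 = 20.12 g/m³.

20.1 g/m³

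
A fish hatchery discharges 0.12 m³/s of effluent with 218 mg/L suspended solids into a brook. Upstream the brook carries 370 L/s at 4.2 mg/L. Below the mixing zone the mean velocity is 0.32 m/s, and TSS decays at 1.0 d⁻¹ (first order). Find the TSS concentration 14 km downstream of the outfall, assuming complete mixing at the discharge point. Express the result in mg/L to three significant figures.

34.1 mg/L

370 L/s = 0.37 m³/s.
After complete mixing, C₀ = (0.12·218 + 0.37·4.2) / 0.49 = 56.56 mg/L.
Travel time t = 1.4e+04 m / 0.32 m/s = 4.375e+04 s = 0.5064 d.
C = 56.56·exp(−1.0·0.5064) = 56.56·0.6027 = 34.09 mg/L.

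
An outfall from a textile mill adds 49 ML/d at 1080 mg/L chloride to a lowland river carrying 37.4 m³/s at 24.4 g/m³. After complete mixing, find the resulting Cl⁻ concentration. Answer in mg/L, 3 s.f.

49 ML/d = 0.5671 m³/s.
By mass balance at complete mixing, C = (0.5671·1080 + 37.4·24.4) / (0.5671 + 37.4) = 1525/37.97 = 40.17 mg/L.

40.2 mg/L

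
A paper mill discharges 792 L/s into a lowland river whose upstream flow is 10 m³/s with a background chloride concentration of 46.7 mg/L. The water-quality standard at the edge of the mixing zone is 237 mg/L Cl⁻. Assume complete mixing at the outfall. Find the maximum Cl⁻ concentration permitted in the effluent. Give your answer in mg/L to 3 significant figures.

792 L/s = 0.792 m³/s.
Mass balance: 237·10.79 = 0.792·Cₑ + 10·46.7.
Cₑ = (2558 − 467) / 0.792 = 2640 mg/L.

2640 mg/L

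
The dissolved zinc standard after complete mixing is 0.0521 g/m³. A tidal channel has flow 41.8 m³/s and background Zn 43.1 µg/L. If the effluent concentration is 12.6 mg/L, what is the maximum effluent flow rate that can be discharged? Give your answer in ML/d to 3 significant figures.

43.1 µg/L = 0.0431 mg/L.
Mass balance at complete mixing: C_std·(Q_w + Q_r) = Q_w·C_e + Q_r·C_b.
Rearranging, Q_w = Q_r·(C_std − C_b)/(C_e − C_std) = 41.8·(0.0521 − 0.0431) / (12.6 − 0.0521) = 0.02998 m³/s.
= 2.59 ML/d.

2.59 ML/d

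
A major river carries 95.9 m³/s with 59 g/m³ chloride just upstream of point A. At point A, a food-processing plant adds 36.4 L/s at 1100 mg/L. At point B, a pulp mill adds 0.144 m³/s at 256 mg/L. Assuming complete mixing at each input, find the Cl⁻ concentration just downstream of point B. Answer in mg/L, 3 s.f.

36.4 L/s = 0.0364 m³/s.
After input A: C = (95.9·59 + 0.0364·1100) / 95.94 = 59.39 mg/L.
After input B: C = (95.94·59.39 + 0.144·256) / 96.08 = 59.69 mg/L.

59.7 mg/L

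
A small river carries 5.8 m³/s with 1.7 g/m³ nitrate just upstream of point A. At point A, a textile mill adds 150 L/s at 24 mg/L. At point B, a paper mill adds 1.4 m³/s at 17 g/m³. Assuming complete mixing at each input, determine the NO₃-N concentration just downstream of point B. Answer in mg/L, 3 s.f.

5.07 mg/L

150 L/s = 0.15 m³/s.
After input A: C = (5.8·1.7 + 0.15·24) / 5.95 = 2.262 mg/L.
After input B: C = (5.95·2.262 + 1.4·17) / 7.35 = 5.069 mg/L.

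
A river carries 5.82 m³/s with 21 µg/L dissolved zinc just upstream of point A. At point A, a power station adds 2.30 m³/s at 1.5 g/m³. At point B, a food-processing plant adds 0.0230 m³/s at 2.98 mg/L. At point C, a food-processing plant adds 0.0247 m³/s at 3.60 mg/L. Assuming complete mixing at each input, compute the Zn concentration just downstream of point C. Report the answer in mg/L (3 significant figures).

0.457 mg/L

21 µg/L = 0.021 mg/L.
After input A: C = (5.82·0.021 + 2.3·1.5) / 8.12 = 0.4399 mg/L.
After input B: C = (8.12·0.4399 + 0.023·2.98) / 8.143 = 0.4471 mg/L.
After input C: C = (8.143·0.4471 + 0.0247·3.6) / 8.168 = 0.4566 mg/L.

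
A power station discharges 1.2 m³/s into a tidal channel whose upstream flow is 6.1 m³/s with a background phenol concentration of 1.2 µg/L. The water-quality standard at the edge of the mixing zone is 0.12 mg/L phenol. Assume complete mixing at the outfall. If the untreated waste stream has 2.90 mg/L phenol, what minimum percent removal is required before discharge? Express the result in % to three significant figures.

75.0 %

1.2 µg/L = 0.0012 mg/L.
Mass balance: 0.12·7.3 = 1.2·Cₑ + 6.1·0.0012.
Cₑ = (0.876 − 0.00732) / 1.2 = 0.7239 mg/L.
Required removal = 1 − 0.7239/2.90 = 75.04 %.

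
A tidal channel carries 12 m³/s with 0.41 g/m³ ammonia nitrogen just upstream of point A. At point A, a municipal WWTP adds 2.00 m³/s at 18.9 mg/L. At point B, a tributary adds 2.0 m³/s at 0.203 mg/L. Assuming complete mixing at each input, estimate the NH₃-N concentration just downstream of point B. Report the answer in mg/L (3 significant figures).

2.70 mg/L

After input A: C = (12·0.41 + 2·18.9) / 14 = 3.051 mg/L.
After input B: C = (14·3.051 + 2·0.203) / 16 = 2.695 mg/L.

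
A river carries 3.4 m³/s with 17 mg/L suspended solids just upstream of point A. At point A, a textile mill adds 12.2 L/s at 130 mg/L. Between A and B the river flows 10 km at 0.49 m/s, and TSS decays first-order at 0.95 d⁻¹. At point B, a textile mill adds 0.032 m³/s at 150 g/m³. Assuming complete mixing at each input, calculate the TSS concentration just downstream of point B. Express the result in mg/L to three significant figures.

12.2 L/s = 0.0122 m³/s.
After input A: C = (3.4·17 + 0.0122·130) / 3.412 = 17.4 mg/L.
Over the 10 km reach to input B (t = 2.041e+04 s = 0.2362 d), decay gives C = 17.4·exp(−0.95·0.2362) = 13.91 mg/L.
After input B: C = (3.412·13.91 + 0.032·150) / 3.444 = 15.17 mg/L.

15.2 mg/L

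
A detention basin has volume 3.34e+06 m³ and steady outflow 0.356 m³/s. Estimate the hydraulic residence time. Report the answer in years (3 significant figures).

0.297 yr

Q = 0.356 m³/s × 3.156e+07 s/yr = 1.123e+07 m³/yr.
Hydraulic residence time τ = V/Q = 3.34e+06/1.123e+07 = 0.2973 yr.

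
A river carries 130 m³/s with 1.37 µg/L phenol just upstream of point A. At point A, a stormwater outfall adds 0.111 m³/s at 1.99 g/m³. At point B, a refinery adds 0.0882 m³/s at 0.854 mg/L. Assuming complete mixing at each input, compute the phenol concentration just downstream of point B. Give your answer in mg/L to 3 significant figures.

0.00364 mg/L

1.37 µg/L = 0.00137 mg/L.
After input A: C = (130·0.00137 + 0.111·1.99) / 130.1 = 0.003067 mg/L.
After input B: C = (130.1·0.003067 + 0.0882·0.854) / 130.2 = 0.003643 mg/L.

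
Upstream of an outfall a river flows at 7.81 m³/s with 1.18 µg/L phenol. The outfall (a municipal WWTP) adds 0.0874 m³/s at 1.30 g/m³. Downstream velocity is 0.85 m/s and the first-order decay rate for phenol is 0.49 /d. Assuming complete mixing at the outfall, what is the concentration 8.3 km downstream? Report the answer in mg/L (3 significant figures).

1.18 µg/L = 0.00118 mg/L.
After complete mixing, C₀ = (0.0874·1.3 + 7.81·0.00118) / 7.897 = 0.01555 mg/L.
Travel time t = 8300 m / 0.85 m/s = 9765 s = 0.113 d.
C = 0.01555·exp(−0.49·0.113) = 0.01555·0.9461 = 0.01472 mg/L.

0.0147 mg/L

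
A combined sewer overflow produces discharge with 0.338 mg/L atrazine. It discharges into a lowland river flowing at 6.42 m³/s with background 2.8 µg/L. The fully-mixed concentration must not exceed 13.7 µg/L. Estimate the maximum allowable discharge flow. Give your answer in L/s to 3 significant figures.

216 L/s

2.8 µg/L = 0.0028 mg/L.
13.7 µg/L = 0.0137 mg/L.
Mass balance at complete mixing: C_std·(Q_w + Q_r) = Q_w·C_e + Q_r·C_b.
Rearranging, Q_w = Q_r·(C_std − C_b)/(C_e − C_std) = 6.42·(0.0137 − 0.0028) / (0.338 − 0.0137) = 0.2158 m³/s.
= 215.8 L/s.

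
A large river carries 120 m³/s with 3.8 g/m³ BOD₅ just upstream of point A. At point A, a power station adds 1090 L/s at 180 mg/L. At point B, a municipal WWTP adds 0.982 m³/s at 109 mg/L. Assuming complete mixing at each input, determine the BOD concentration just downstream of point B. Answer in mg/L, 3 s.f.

6.22 mg/L

1090 L/s = 1.09 m³/s.
After input A: C = (120·3.8 + 1.09·180) / 121.1 = 5.386 mg/L.
After input B: C = (121.1·5.386 + 0.982·109) / 122.1 = 6.22 mg/L.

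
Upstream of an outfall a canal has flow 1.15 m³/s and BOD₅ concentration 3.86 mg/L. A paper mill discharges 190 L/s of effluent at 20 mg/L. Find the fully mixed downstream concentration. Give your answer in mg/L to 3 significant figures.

6.15 mg/L

190 L/s = 0.19 m³/s.
Flow-weighted mixing gives C = (0.19·20 + 1.15·3.86) / (0.19 + 1.15) = 8.239/1.34 = 6.149 mg/L.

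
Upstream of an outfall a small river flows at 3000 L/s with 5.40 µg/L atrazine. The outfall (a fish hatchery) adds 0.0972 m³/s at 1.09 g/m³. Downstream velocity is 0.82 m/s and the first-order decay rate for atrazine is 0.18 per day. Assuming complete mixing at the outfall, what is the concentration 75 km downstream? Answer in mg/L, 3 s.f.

3000 L/s = 3 m³/s.
5.40 µg/L = 0.0054 mg/L.
After complete mixing, C₀ = (0.0972·1.09 + 3·0.0054) / 3.097 = 0.03944 mg/L.
Travel time t = 7.5e+04 m / 0.82 m/s = 9.146e+04 s = 1.059 d.
C = 0.03944·exp(−0.18·1.059) = 0.03944·0.8265 = 0.0326 mg/L.

0.0326 mg/L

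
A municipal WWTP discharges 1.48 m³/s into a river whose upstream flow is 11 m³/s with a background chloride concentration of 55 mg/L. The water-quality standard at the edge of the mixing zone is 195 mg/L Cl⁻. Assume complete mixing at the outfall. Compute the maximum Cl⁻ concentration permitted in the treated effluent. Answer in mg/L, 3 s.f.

Mass balance: 195·12.48 = 1.48·Cₑ + 11·55.
Cₑ = (2434 − 605) / 1.48 = 1236 mg/L.

1240 mg/L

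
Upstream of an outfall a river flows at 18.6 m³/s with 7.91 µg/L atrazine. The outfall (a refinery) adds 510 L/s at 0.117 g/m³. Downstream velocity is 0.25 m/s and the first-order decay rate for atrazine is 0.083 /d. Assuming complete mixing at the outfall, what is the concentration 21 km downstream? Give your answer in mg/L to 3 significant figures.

0.00998 mg/L

510 L/s = 0.51 m³/s.
7.91 µg/L = 0.00791 mg/L.
After complete mixing, C₀ = (0.51·0.117 + 18.6·0.00791) / 19.11 = 0.01082 mg/L.
Travel time t = 2.1e+04 m / 0.25 m/s = 8.4e+04 s = 0.9722 d.
C = 0.01082·exp(−0.083·0.9722) = 0.01082·0.9225 = 0.009982 mg/L.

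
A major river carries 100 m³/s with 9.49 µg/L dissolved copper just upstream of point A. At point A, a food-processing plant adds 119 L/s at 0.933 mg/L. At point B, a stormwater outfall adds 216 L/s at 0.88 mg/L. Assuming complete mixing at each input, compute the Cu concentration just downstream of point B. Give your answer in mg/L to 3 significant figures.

9.49 µg/L = 0.00949 mg/L.
119 L/s = 0.119 m³/s.
After input A: C = (100·0.00949 + 0.119·0.933) / 100.1 = 0.01059 mg/L.
216 L/s = 0.216 m³/s.
After input B: C = (100.1·0.01059 + 0.216·0.88) / 100.3 = 0.01246 mg/L.

0.0125 mg/L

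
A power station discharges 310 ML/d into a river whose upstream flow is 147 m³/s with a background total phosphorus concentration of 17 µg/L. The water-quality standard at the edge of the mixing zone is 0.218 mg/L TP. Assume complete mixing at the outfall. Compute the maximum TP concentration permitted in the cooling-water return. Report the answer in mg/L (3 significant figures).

310 ML/d = 3.588 m³/s.
17 µg/L = 0.017 mg/L.
Mass balance: 0.218·150.6 = 3.588·Cₑ + 147·0.017.
Cₑ = (32.83 − 2.499) / 3.588 = 8.453 mg/L.

8.45 mg/L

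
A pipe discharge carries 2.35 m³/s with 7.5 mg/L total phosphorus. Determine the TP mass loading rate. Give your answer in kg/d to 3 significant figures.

Mass flux = Q·C = 2.35 m³/s × 7.5 g/m³ = 17.62 g/s.
= 17.62 g/s × 86.4 = 1523 kg/d.

1520 kg/d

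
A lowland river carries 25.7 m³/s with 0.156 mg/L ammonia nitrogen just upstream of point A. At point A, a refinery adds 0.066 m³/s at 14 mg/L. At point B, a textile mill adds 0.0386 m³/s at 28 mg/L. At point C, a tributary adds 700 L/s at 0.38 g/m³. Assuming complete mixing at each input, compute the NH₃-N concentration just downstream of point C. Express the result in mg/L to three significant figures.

0.237 mg/L

After input A: C = (25.7·0.156 + 0.066·14) / 25.77 = 0.1915 mg/L.
After input B: C = (25.77·0.1915 + 0.0386·28) / 25.8 = 0.2331 mg/L.
700 L/s = 0.7 m³/s.
After input C: C = (25.8·0.2331 + 0.7·0.38) / 26.5 = 0.2369 mg/L.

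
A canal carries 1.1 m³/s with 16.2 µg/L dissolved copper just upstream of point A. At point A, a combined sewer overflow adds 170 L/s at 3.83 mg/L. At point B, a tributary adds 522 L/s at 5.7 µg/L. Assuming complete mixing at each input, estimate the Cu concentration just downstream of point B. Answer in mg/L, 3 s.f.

16.2 µg/L = 0.0162 mg/L.
170 L/s = 0.17 m³/s.
After input A: C = (1.1·0.0162 + 0.17·3.83) / 1.27 = 0.5267 mg/L.
522 L/s = 0.522 m³/s.
5.7 µg/L = 0.0057 mg/L.
After input B: C = (1.27·0.5267 + 0.522·0.0057) / 1.792 = 0.3749 mg/L.

0.375 mg/L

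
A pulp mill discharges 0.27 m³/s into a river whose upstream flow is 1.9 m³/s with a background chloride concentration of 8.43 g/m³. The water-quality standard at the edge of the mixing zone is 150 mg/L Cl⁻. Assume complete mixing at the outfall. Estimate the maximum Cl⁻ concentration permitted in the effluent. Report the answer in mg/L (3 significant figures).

Mass balance: 150·2.17 = 0.27·Cₑ + 1.9·8.43.
Cₑ = (325.5 − 16.02) / 0.27 = 1146 mg/L.

1150 mg/L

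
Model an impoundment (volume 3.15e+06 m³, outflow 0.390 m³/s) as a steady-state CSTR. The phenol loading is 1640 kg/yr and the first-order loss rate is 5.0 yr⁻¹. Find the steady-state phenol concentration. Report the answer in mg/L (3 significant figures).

Outflow Q = 0.390 m³/s × 3.156e+07 s/yr = 1.231e+07 m³/yr.
Steady-state CSTR mass balance: W = Q·C + k·V·C, so C = W/(Q + kV).
Q + kV = 1.231e+07 + 5.0·3.15e+06 = 2.806e+07 m³/yr.
C = 1640/2.806e+07 = 5.845e-05 kg/m³ = 0.05845 mg/L.

0.0585 mg/L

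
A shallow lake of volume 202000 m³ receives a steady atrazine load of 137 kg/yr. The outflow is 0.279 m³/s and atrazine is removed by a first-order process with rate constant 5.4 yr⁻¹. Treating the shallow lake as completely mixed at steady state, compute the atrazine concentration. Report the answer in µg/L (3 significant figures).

Outflow Q = 0.279 m³/s × 3.156e+07 s/yr = 8.805e+06 m³/yr.
Steady-state CSTR mass balance: W = Q·C + k·V·C, so C = W/(Q + kV).
Q + kV = 8.805e+06 + 5.4·202000 = 9.895e+06 m³/yr.
C = 137/9.895e+06 = 1.384e-05 kg/m³ = 0.01384 mg/L = 13.84 µg/L.

13.8 µg/L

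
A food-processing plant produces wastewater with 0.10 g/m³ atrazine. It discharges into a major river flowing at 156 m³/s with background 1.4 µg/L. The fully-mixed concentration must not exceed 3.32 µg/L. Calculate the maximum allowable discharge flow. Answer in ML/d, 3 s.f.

1.4 µg/L = 0.0014 mg/L.
3.32 µg/L = 0.00332 mg/L.
Mass balance at complete mixing: C_std·(Q_w + Q_r) = Q_w·C_e + Q_r·C_b.
Rearranging, Q_w = Q_r·(C_std − C_b)/(C_e − C_std) = 156·(0.00332 − 0.0014) / (0.1 − 0.00332) = 3.098 m³/s.
= 267.7 ML/d.

268 ML/d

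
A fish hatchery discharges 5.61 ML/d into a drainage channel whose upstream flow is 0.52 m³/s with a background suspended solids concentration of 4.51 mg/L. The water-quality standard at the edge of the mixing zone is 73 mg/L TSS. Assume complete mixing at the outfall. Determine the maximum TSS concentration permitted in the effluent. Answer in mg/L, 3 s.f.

622 mg/L

5.61 ML/d = 0.06493 m³/s.
Mass balance: 73·0.5849 = 0.06493·Cₑ + 0.52·4.51.
Cₑ = (42.7 − 2.345) / 0.06493 = 621.5 mg/L.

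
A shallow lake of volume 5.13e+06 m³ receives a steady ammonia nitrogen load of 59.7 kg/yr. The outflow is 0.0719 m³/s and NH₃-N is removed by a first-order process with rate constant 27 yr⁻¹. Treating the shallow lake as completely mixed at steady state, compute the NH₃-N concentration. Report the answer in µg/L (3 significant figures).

0.424 µg/L

Outflow Q = 0.0719 m³/s × 3.156e+07 s/yr = 2.269e+06 m³/yr.
Steady-state CSTR mass balance: W = Q·C + k·V·C, so C = W/(Q + kV).
Q + kV = 2.269e+06 + 27·5.13e+06 = 1.408e+08 m³/yr.
C = 59.7/1.408e+08 = 4.241e-07 kg/m³ = 0.0004241 mg/L = 0.4241 µg/L.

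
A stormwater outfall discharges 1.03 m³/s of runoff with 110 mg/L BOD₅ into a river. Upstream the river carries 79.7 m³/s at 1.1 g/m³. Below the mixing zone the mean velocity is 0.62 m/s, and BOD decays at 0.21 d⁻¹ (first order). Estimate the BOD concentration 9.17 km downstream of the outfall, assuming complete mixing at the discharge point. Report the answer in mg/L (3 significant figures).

After complete mixing, C₀ = (1.03·110 + 79.7·1.1) / 80.73 = 2.489 mg/L.
Travel time t = 9170 m / 0.62 m/s = 1.479e+04 s = 0.1712 d.
C = 2.489·exp(−0.21·0.1712) = 2.489·0.9647 = 2.402 mg/L.

2.40 mg/L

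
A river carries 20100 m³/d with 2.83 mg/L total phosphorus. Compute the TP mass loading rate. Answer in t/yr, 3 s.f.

20100 m³/d = 0.2326 m³/s.
Mass flux = Q·C = 0.2326 m³/s × 2.83 g/m³ = 0.6584 g/s.
= 0.6584 g/s × 31.56 = 20.78 t/yr.

20.8 t/yr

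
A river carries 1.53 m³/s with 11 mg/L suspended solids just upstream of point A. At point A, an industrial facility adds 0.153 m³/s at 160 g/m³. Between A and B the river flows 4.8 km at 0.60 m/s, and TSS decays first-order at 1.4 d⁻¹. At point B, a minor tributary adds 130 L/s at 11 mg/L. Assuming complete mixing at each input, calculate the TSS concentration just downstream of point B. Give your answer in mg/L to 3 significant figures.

20.8 mg/L

After input A: C = (1.53·11 + 0.153·160) / 1.683 = 24.55 mg/L.
Over the 4.8 km reach to input B (t = 8000 s = 0.09259 d), decay gives C = 24.55·exp(−1.4·0.09259) = 21.56 mg/L.
130 L/s = 0.13 m³/s.
After input B: C = (1.683·21.56 + 0.13·11) / 1.813 = 20.8 mg/L.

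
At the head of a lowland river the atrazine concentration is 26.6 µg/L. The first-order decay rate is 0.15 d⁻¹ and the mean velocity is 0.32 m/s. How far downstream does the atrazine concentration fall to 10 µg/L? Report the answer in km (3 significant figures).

180 km

From C = C₀·e^(−kt), t = ln(C₀/C)/k = ln(26.6/10)/0.15 = 0.9783/0.15 = 6.522 d.
Distance = v·t = 0.32 m/s × 5.635e+05 s = 1.803e+05 m = 180.3 km.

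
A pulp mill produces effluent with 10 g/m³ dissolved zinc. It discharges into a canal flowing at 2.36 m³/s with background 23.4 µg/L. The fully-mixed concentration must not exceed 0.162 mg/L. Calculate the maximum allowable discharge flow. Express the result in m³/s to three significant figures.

0.0332 m³/s

23.4 µg/L = 0.0234 mg/L.
Mass balance at complete mixing: C_std·(Q_w + Q_r) = Q_w·C_e + Q_r·C_b.
Rearranging, Q_w = Q_r·(C_std − C_b)/(C_e − C_std) = 2.36·(0.162 − 0.0234) / (10 − 0.162) = 0.03325 m³/s.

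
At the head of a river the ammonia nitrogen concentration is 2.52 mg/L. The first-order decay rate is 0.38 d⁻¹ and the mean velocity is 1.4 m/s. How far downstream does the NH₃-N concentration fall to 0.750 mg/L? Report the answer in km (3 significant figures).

From C = C₀·e^(−kt), t = ln(C₀/C)/k = ln(2.52/0.750)/0.38 = 1.212/0.38 = 3.189 d.
Distance = v·t = 1.4 m/s × 2.756e+05 s = 3.858e+05 m = 385.8 km.

386 km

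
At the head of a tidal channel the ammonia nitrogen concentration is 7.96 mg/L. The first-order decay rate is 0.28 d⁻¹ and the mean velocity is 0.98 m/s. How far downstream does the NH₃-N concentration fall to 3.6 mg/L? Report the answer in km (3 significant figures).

From C = C₀·e^(−kt), t = ln(C₀/C)/k = ln(7.96/3.6)/0.28 = 0.7935/0.28 = 2.834 d.
Distance = v·t = 0.98 m/s × 2.448e+05 s = 2.4e+05 m = 240 km.

240 km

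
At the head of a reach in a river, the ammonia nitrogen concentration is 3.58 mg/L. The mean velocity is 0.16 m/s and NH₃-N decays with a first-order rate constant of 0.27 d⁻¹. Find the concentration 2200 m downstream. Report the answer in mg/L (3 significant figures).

Travel time t = 2200 m / 0.16 m/s = 2200/0.16 = 1.375e+04 s = 0.1591 d.
First-order decay: C = 3.58·exp(−0.27·0.1591) = 3.58·0.9579 = 3.429 mg/L.

3.43 mg/L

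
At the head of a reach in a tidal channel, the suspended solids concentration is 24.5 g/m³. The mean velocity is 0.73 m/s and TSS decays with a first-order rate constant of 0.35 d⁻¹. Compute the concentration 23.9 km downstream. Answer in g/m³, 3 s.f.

21.5 g/m³

Travel time t = 23.9 km / 0.73 m/s = 2.39e+04/0.73 = 3.274e+04 s = 0.3789 d.
First-order decay: C = 24.5·exp(−0.35·0.3789) = 24.5·0.8758 = 21.46 g/m³.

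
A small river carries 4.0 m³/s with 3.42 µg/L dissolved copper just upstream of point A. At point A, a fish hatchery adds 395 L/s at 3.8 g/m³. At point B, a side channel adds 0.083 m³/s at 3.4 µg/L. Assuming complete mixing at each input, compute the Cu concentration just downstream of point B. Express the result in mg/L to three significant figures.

0.338 mg/L

3.42 µg/L = 0.00342 mg/L.
395 L/s = 0.395 m³/s.
After input A: C = (4·0.00342 + 0.395·3.8) / 4.395 = 0.3446 mg/L.
3.4 µg/L = 0.0034 mg/L.
After input B: C = (4.395·0.3446 + 0.083·0.0034) / 4.478 = 0.3383 mg/L.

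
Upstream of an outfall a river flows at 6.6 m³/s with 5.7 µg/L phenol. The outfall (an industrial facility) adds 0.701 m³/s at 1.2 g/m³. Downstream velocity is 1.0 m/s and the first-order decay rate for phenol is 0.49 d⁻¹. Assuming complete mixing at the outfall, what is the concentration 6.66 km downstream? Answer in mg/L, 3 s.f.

0.116 mg/L

5.7 µg/L = 0.0057 mg/L.
After complete mixing, C₀ = (0.701·1.2 + 6.6·0.0057) / 7.301 = 0.1204 mg/L.
Travel time t = 6660 m / 1.0 m/s = 6660 s = 0.07708 d.
C = 0.1204·exp(−0.49·0.07708) = 0.1204·0.9629 = 0.1159 mg/L.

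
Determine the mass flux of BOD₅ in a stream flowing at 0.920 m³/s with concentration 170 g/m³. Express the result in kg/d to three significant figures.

13500 kg/d

Mass flux = Q·C = 0.92 m³/s × 170 g/m³ = 156.4 g/s.
= 156.4 g/s × 86.4 = 1.351e+04 kg/d.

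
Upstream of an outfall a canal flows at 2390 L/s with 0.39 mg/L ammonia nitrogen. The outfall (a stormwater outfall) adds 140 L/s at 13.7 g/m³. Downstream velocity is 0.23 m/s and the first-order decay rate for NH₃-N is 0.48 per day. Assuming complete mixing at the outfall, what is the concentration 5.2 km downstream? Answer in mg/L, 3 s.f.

140 L/s = 0.14 m³/s.
2390 L/s = 2.39 m³/s.
After complete mixing, C₀ = (0.14·13.7 + 2.39·0.39) / 2.53 = 1.127 mg/L.
Travel time t = 5200 m / 0.23 m/s = 2.261e+04 s = 0.2617 d.
C = 1.127·exp(−0.48·0.2617) = 1.127·0.882 = 0.9936 mg/L.

0.994 mg/L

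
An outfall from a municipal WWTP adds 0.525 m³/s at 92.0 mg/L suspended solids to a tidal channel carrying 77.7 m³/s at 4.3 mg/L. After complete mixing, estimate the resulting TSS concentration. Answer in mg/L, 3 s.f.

4.89 mg/L

Conservation of mass across the mixing zone: C = (0.525·92 + 77.7·4.3) / (0.525 + 77.7) = 382.4/78.23 = 4.889 mg/L.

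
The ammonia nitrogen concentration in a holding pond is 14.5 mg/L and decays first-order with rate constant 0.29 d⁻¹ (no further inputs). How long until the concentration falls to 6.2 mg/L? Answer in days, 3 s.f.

2.93 d

t = ln(C₀/C)/k = ln(14.5/6.2)/0.29 = 0.8496/0.29 = 2.93 d.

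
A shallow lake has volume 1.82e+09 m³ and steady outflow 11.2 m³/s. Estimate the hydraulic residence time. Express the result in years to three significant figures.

5.15 yr

Q = 11.2 m³/s × 3.156e+07 s/yr = 3.534e+08 m³/yr.
Hydraulic residence time τ = V/Q = 1.82e+09/3.534e+08 = 5.149 yr.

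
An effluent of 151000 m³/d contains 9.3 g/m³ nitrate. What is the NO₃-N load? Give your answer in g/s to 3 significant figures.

151000 m³/d = 1.748 m³/s.
Mass flux = Q·C = 1.748 m³/s × 9.3 g/m³ = 16.25 g/s.

16.3 g/s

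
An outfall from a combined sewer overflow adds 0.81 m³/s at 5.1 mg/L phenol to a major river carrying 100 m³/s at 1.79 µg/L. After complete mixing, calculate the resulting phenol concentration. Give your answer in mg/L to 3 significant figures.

1.79 µg/L = 0.00179 mg/L.
Conservation of mass across the mixing zone: C = (0.81·5.1 + 100·0.00179) / (0.81 + 100) = 4.31/100.8 = 0.04275 mg/L.

0.0428 mg/L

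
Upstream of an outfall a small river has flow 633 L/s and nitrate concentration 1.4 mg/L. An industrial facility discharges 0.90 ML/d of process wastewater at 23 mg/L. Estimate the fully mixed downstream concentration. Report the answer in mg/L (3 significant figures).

1.75 mg/L

0.90 ML/d = 0.01042 m³/s.
633 L/s = 0.633 m³/s.
Flow-weighted mixing gives C = (0.01042·23 + 0.633·1.4) / (0.01042 + 0.633) = 1.126/0.6434 = 1.75 mg/L.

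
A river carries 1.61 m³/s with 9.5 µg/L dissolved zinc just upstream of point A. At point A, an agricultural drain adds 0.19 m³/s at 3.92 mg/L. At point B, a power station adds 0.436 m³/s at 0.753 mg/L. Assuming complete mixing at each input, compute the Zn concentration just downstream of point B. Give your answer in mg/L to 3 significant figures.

0.487 mg/L

9.5 µg/L = 0.0095 mg/L.
After input A: C = (1.61·0.0095 + 0.19·3.92) / 1.8 = 0.4223 mg/L.
After input B: C = (1.8·0.4223 + 0.436·0.753) / 2.236 = 0.4868 mg/L.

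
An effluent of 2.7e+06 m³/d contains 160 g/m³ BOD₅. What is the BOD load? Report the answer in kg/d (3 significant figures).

432000 kg/d

2.7e+06 m³/d = 31.25 m³/s.
Mass flux = Q·C = 31.25 m³/s × 160 g/m³ = 5000 g/s.
= 5000 g/s × 86.4 = 4.32e+05 kg/d.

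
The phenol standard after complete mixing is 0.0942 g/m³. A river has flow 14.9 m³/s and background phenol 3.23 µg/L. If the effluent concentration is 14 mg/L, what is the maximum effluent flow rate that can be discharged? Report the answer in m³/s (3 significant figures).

3.23 µg/L = 0.00323 mg/L.
Mass balance at complete mixing: C_std·(Q_w + Q_r) = Q_w·C_e + Q_r·C_b.
Rearranging, Q_w = Q_r·(C_std − C_b)/(C_e − C_std) = 14.9·(0.0942 − 0.00323) / (14 − 0.0942) = 0.09747 m³/s.

0.0975 m³/s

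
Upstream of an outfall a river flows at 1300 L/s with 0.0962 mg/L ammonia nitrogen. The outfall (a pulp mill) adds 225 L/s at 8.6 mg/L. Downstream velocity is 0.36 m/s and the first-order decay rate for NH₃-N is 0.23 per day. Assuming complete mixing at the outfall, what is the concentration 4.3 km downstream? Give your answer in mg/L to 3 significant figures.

225 L/s = 0.225 m³/s.
1300 L/s = 1.3 m³/s.
After complete mixing, C₀ = (0.225·8.6 + 1.3·0.0962) / 1.525 = 1.351 mg/L.
Travel time t = 4300 m / 0.36 m/s = 1.194e+04 s = 0.1382 d.
C = 1.351·exp(−0.23·0.1382) = 1.351·0.9687 = 1.309 mg/L.

1.31 mg/L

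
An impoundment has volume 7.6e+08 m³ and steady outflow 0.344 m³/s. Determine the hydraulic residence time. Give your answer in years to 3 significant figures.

70.0 yr

Q = 0.344 m³/s × 3.156e+07 s/yr = 1.086e+07 m³/yr.
Hydraulic residence time τ = V/Q = 7.6e+08/1.086e+07 = 70.01 yr.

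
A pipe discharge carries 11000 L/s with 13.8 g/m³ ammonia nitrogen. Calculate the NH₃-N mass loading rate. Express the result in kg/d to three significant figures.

13100 kg/d

11000 L/s = 11 m³/s.
Mass flux = Q·C = 11 m³/s × 13.8 g/m³ = 151.8 g/s.
= 151.8 g/s × 86.4 = 1.312e+04 kg/d.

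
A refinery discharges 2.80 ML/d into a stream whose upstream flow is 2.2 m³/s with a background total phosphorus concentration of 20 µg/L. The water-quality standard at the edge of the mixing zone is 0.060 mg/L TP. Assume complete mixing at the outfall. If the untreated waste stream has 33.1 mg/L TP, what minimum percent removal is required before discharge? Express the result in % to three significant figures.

2.80 ML/d = 0.03241 m³/s.
20 µg/L = 0.02 mg/L.
Mass balance: 0.06·2.232 = 0.03241·Cₑ + 2.2·0.02.
Cₑ = (0.1339 − 0.044) / 0.03241 = 2.775 mg/L.
Required removal = 1 − 2.775/33.1 = 91.62 %.

91.6 %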